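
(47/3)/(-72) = -47/216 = -0.22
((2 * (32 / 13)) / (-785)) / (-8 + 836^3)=-8 / 745318409355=-0.00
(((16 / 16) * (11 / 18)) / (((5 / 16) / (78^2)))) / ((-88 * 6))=-338 / 15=-22.53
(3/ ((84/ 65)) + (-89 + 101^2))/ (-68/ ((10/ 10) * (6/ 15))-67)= -42.68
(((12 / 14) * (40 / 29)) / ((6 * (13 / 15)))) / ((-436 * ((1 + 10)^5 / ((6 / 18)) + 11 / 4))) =-600 / 555920938573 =-0.00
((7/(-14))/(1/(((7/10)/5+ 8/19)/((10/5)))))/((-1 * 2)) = 0.07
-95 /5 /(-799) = 19 /799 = 0.02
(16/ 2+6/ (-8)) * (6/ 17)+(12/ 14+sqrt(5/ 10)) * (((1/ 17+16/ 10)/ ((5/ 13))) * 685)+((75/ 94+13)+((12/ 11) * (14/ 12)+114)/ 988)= 251121 * sqrt(2)/ 170+11391709702/ 4469465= 4637.84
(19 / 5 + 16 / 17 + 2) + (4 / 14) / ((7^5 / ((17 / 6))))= 202240076 / 30000495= 6.74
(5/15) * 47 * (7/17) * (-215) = -1386.96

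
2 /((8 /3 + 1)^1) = 6 /11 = 0.55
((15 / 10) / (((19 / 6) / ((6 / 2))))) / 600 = 0.00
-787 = -787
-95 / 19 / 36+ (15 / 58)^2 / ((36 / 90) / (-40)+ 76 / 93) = -12734435 / 227281932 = -0.06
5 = 5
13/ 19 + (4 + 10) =279/ 19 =14.68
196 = 196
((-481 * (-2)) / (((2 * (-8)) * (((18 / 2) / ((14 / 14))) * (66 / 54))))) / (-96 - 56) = 481 / 13376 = 0.04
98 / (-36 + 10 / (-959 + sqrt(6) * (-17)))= -809864209 / 297587473 -4165 * sqrt(6) / 297587473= -2.72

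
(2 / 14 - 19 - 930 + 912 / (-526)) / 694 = -875019 / 638827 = -1.37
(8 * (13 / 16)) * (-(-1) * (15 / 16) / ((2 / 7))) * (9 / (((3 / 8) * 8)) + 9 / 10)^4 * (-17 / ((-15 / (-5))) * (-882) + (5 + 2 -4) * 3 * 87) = 3651102660933 / 128000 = 28524239.54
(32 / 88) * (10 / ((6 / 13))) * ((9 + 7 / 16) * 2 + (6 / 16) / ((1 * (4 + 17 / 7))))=14768 / 99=149.17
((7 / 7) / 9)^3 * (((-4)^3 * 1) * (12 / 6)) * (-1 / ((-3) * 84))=-32 / 45927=-0.00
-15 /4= -3.75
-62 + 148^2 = 21842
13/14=0.93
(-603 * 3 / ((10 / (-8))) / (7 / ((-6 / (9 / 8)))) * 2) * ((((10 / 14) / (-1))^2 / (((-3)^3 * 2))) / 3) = 21440 / 3087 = 6.95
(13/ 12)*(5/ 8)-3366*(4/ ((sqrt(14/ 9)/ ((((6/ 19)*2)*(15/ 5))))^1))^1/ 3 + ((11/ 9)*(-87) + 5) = -242352*sqrt(14)/ 133-3221/ 32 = -6918.69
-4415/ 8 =-551.88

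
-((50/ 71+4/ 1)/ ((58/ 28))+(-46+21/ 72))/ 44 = 2146499/ 2174304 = 0.99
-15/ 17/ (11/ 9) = -0.72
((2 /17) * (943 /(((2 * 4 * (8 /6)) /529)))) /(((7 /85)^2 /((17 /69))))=156703025 /784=199876.31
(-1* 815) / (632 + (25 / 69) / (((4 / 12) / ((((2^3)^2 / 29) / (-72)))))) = -1.29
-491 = -491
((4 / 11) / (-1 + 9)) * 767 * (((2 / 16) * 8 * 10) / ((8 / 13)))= 566.53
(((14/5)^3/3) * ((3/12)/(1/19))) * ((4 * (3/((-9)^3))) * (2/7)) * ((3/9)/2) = -7448/273375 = -0.03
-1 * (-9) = 9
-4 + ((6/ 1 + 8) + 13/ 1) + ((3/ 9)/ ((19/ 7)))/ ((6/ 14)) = 3982/ 171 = 23.29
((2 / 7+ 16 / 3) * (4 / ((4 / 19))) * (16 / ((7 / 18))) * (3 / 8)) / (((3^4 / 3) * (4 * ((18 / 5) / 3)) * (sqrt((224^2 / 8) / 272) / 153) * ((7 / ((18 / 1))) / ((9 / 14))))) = 7718085 * sqrt(34) / 67228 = 669.42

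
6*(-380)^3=-329232000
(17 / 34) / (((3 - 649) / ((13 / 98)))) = -13 / 126616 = -0.00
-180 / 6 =-30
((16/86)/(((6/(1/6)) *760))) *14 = 7/73530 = 0.00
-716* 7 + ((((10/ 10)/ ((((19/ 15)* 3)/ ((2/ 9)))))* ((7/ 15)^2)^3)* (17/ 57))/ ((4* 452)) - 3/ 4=-100622010870306217/ 20073215475000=-5012.75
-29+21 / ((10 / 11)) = -59 / 10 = -5.90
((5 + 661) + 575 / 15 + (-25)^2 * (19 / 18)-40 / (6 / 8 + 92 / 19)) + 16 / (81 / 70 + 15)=783246197 / 576810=1357.89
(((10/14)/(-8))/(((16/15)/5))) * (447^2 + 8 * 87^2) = -97635375/896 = -108968.05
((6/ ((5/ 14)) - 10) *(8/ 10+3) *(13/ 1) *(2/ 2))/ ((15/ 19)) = 159562/ 375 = 425.50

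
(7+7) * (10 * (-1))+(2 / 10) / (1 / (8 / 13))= -9092 / 65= -139.88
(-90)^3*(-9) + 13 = 6561013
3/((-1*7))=-3/7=-0.43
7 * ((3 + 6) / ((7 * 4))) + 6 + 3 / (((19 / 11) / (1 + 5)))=1419 / 76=18.67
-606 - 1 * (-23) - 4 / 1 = -587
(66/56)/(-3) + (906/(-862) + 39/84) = -5911/6034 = -0.98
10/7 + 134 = 948/7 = 135.43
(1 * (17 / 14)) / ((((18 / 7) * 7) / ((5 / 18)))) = 85 / 4536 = 0.02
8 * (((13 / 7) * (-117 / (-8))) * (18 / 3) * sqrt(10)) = 9126 * sqrt(10) / 7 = 4122.71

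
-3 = -3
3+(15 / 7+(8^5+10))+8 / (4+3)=229490 / 7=32784.29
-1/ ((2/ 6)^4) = -81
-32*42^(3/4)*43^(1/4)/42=-16*42^(3/4)*43^(1/4)/21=-32.19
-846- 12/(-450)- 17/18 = -381113/450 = -846.92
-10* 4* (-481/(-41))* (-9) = 173160/41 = 4223.41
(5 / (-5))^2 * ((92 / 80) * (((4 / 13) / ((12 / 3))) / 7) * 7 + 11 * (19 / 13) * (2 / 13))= 2.56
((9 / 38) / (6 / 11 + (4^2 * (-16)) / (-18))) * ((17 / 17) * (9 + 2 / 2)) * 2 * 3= 13365 / 13889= 0.96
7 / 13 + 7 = 98 / 13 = 7.54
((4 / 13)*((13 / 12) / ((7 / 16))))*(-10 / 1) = -160 / 21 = -7.62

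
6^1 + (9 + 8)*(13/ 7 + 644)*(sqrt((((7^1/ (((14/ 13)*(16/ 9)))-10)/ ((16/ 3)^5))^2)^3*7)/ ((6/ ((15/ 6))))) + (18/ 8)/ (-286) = 2196549893804947065*sqrt(7)/ 151115727451828646838272 + 6855/ 1144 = 5.99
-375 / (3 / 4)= -500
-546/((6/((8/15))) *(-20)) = 182/75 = 2.43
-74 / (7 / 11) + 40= -534 / 7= -76.29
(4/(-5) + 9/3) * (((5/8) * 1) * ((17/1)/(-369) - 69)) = -140129/1476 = -94.94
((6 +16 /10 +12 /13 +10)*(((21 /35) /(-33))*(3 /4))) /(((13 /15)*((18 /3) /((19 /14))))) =-2451 /37180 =-0.07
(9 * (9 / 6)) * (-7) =-189 / 2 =-94.50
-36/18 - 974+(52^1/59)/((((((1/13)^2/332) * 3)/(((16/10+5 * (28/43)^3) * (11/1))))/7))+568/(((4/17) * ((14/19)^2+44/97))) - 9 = 1548723215067570307/409235250120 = 3784432.58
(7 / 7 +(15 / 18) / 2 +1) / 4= 29 / 48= 0.60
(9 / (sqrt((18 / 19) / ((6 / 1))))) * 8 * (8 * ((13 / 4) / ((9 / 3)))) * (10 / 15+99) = 62192 * sqrt(57) / 3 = 156513.10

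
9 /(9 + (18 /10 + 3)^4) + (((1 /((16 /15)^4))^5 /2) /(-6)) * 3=-9443740406359030243166200625 /181285680206131332522239328256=-0.05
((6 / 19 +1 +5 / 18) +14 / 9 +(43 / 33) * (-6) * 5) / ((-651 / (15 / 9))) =225355 / 2449062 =0.09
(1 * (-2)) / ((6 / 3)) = -1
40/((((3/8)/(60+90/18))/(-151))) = -3140800/3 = -1046933.33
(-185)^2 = 34225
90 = 90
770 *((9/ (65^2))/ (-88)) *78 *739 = -139671/ 130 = -1074.39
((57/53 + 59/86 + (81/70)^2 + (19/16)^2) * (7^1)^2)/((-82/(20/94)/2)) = -3223739191/2810645120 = -1.15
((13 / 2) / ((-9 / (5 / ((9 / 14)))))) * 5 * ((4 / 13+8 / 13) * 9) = -700 / 3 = -233.33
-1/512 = -0.00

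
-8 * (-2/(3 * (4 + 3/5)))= 1.16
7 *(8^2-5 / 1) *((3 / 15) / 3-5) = -2037.47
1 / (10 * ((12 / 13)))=13 / 120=0.11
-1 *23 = -23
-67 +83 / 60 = -3937 / 60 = -65.62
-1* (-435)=435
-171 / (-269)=171 / 269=0.64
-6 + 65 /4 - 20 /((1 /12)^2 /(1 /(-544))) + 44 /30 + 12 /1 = 29591 /1020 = 29.01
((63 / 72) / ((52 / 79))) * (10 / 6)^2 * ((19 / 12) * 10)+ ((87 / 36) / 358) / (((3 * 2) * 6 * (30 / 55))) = 352643261 / 6031584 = 58.47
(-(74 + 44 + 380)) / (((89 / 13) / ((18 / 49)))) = -116532 / 4361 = -26.72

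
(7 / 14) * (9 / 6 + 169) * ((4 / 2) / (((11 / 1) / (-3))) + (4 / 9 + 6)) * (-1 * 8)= -36208 / 9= -4023.11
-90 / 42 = -15 / 7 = -2.14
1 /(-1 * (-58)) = 1 /58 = 0.02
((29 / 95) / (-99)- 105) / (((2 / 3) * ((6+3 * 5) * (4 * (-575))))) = 493777 / 151420500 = 0.00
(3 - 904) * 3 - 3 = -2706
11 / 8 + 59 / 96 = 191 / 96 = 1.99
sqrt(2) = 1.41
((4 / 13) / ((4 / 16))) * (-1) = -16 / 13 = -1.23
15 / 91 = 0.16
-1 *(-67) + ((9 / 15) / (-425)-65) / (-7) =1134753 / 14875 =76.29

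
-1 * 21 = -21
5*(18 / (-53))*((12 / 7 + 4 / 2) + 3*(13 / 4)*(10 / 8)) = -27.00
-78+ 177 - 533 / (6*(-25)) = 15383 / 150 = 102.55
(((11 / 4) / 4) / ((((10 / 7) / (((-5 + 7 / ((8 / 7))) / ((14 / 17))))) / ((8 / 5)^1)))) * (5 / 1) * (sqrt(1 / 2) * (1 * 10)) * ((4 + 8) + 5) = 28611 * sqrt(2) / 64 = 632.22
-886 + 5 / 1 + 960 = 79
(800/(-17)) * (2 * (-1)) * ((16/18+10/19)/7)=387200/20349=19.03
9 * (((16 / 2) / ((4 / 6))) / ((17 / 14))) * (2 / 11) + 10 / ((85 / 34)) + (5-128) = -19229 / 187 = -102.83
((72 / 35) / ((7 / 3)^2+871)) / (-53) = -81 / 1829030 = -0.00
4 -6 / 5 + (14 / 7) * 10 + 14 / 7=124 / 5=24.80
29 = 29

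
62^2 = 3844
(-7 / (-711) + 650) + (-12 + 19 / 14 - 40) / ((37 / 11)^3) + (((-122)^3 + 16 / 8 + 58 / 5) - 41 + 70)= -4576009748479349 / 2520999810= -1815156.72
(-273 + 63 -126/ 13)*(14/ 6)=-6664/ 13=-512.62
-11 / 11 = -1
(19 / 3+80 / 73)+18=5569 / 219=25.43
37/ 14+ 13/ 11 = 589/ 154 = 3.82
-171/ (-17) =171/ 17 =10.06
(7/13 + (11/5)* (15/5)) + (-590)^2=22626964/65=348107.14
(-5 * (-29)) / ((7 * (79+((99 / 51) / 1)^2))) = 8381 / 33488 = 0.25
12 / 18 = 2 / 3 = 0.67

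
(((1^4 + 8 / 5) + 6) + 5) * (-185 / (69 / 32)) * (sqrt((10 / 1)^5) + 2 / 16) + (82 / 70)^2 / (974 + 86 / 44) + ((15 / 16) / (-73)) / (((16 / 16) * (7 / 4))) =-369133.25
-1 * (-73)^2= -5329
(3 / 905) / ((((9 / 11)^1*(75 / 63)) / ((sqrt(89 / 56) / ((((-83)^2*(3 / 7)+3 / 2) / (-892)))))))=-34342*sqrt(1246) / 935656875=-0.00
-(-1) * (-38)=-38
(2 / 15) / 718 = 1 / 5385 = 0.00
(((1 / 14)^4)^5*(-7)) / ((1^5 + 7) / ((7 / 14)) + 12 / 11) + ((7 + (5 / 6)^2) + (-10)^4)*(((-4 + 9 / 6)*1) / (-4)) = 6254.81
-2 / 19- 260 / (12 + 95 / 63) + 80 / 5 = -3.35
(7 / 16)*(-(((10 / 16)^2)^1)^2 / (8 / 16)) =-4375 / 32768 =-0.13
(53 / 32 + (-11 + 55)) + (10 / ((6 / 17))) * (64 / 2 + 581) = 1671743 / 96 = 17413.99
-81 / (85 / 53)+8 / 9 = -37957 / 765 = -49.62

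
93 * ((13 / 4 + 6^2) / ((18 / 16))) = 9734 / 3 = 3244.67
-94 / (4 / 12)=-282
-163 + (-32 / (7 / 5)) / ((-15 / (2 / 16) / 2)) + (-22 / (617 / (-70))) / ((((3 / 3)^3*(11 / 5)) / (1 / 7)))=-2104955 / 12957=-162.46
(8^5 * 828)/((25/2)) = 54263808/25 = 2170552.32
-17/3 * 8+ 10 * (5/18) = -383/9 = -42.56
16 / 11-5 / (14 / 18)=-383 / 77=-4.97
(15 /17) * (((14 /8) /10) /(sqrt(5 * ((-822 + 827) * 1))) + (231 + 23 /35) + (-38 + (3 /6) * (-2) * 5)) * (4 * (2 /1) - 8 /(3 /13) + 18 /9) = -9774253 /2380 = -4106.83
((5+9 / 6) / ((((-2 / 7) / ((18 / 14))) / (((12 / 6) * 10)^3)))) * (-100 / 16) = 1462500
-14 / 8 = -7 / 4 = -1.75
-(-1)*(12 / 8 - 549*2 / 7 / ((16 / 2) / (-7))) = 138.75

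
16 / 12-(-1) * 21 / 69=1.64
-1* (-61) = 61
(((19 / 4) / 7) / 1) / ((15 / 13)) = 247 / 420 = 0.59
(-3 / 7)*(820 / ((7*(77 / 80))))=-196800 / 3773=-52.16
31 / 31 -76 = -75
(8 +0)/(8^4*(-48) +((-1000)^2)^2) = 0.00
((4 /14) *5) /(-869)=-10 /6083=-0.00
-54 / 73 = -0.74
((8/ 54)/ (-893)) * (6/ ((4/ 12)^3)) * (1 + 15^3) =-81024/ 893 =-90.73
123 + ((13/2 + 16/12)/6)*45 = 727/4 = 181.75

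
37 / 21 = 1.76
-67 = -67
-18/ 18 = -1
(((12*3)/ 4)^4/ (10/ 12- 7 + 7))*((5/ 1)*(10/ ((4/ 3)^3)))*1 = 2657205/ 16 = 166075.31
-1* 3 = -3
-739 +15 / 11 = -8114 / 11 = -737.64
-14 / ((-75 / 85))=238 / 15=15.87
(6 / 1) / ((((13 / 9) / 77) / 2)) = 8316 / 13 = 639.69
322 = 322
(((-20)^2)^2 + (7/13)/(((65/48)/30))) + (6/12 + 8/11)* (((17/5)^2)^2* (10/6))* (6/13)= 37212087871/232375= 160138.09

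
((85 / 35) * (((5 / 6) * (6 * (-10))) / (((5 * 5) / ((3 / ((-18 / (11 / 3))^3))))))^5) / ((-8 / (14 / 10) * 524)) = -71013218880066067 / 260940460054357225133015040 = -0.00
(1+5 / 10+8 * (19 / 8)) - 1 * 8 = 25 / 2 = 12.50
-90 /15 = -6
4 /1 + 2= 6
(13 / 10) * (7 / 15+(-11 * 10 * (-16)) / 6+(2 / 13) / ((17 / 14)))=324789 / 850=382.10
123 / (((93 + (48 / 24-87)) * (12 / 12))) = 123 / 8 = 15.38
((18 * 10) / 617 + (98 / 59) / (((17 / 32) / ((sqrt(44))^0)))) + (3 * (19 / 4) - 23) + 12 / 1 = 16506871 / 2475404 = 6.67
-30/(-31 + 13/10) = 100/99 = 1.01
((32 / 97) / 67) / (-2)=-16 / 6499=-0.00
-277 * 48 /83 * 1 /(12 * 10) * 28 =-15512 /415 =-37.38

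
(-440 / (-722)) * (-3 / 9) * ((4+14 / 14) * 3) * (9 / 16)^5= -16238475 / 94633984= -0.17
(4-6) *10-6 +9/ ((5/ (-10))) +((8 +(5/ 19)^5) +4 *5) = -39614459/ 2476099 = -16.00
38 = 38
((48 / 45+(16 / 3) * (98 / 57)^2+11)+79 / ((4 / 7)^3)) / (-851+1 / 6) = -1407381191 / 2653783200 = -0.53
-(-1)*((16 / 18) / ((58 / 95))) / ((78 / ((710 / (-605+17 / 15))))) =-337250 / 15366897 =-0.02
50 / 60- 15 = -85 / 6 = -14.17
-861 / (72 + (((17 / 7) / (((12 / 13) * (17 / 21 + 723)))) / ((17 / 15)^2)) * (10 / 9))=-17798592 / 1488449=-11.96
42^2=1764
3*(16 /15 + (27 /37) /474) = 93671 /29230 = 3.20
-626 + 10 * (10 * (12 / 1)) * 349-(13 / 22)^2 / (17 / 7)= 3440734489 / 8228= 418173.86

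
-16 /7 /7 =-16 /49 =-0.33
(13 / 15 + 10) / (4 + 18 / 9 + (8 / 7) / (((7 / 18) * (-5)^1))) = 7987 / 3978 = 2.01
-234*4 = -936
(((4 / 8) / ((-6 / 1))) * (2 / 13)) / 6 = -1 / 468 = -0.00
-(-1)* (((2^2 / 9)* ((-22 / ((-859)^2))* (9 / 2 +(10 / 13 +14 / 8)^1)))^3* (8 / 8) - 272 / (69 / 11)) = -641736738448186869166645912 / 14799410077848954630032259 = -43.36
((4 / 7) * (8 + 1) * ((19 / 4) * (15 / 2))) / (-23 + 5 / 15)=-7695 / 952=-8.08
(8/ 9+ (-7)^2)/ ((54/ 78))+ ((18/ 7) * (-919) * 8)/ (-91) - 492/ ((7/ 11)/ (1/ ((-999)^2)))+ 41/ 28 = 238417884701/ 847635516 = 281.27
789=789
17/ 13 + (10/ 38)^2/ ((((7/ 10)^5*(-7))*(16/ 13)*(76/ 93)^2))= 1970976576619/ 1594542074216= 1.24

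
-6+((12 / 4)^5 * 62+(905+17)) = 15982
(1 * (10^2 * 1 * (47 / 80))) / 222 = 235 / 888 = 0.26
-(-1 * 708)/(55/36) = 25488/55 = 463.42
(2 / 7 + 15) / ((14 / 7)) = 107 / 14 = 7.64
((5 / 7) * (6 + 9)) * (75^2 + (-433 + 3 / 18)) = 778825 / 14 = 55630.36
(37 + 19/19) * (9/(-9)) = -38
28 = 28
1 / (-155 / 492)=-492 / 155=-3.17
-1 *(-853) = 853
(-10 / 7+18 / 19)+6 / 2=335 / 133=2.52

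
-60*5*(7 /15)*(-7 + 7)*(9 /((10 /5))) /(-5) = 0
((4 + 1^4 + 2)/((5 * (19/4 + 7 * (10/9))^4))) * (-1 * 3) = -35271936/206859834005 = -0.00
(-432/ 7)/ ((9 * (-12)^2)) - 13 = -274/ 21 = -13.05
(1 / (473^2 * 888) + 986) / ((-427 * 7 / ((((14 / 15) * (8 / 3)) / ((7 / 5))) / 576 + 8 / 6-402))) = 3632779179738785 / 27485784206496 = 132.17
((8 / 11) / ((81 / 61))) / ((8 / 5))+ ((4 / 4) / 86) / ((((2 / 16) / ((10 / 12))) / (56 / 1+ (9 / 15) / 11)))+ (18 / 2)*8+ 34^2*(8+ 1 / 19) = 621106201 / 66177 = 9385.53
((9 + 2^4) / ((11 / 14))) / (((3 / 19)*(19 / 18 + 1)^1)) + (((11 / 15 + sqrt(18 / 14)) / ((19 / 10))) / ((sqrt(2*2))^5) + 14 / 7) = 15*sqrt(7) / 2128 + 37135645 / 371184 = 100.07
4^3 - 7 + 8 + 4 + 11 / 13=908 / 13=69.85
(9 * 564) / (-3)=-1692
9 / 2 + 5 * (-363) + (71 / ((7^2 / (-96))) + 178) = -173617 / 98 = -1771.60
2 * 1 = 2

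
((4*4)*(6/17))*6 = 576/17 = 33.88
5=5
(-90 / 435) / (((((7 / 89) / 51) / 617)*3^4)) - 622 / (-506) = -471793429 / 462231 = -1020.69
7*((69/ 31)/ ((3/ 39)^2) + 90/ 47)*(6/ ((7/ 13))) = 42966846/ 1457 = 29489.94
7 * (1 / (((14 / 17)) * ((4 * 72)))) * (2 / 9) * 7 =119 / 2592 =0.05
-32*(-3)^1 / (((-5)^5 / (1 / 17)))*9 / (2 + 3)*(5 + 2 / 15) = -22176 / 1328125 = -0.02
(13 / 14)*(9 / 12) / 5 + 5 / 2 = 2.64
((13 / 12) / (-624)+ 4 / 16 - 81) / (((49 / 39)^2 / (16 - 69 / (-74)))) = -1407064763 / 1624448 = -866.18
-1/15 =-0.07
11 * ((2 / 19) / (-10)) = -11 / 95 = -0.12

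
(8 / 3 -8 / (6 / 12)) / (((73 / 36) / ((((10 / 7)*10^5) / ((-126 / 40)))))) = 3200000000 / 10731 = 298201.47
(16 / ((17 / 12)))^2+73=57961 / 289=200.56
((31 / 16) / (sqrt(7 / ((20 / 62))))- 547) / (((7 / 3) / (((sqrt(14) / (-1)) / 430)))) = 3*sqrt(14)*(61264- sqrt(2170)) / 337120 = 2.04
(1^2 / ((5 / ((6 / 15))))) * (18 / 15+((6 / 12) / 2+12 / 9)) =167 / 750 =0.22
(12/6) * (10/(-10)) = -2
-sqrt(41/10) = -sqrt(410)/10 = -2.02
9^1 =9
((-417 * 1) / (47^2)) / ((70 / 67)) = -27939 / 154630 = -0.18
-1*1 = -1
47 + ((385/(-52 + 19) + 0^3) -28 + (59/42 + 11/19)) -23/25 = 167521/19950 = 8.40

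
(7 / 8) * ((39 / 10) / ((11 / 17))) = 4641 / 880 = 5.27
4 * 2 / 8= 1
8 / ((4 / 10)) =20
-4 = -4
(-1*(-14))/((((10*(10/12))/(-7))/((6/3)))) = -588/25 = -23.52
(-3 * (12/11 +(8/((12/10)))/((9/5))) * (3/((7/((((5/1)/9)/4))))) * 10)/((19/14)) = -35600/5643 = -6.31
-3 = -3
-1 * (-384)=384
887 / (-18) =-887 / 18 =-49.28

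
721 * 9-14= 6475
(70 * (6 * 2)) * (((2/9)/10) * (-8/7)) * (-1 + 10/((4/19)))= -992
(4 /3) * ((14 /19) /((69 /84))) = 1.20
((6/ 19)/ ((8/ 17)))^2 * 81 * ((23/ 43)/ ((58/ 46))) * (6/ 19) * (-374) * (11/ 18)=-76417720731/ 68425384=-1116.80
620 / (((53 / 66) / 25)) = 1023000 / 53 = 19301.89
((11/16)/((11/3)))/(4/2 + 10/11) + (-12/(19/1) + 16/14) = 39205/68096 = 0.58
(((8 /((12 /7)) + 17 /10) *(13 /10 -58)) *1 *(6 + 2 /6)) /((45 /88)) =-558866 /125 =-4470.93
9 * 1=9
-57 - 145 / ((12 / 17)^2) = -50113 / 144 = -348.01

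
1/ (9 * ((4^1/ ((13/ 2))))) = 13/ 72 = 0.18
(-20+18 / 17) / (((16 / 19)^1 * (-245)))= 437 / 4760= 0.09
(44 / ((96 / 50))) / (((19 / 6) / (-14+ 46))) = 4400 / 19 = 231.58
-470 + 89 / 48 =-22471 / 48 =-468.15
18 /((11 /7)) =126 /11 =11.45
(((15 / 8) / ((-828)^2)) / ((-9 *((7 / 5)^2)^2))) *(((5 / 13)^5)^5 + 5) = -7875457605944666641524699015625 / 19912227583751170938567100729178390592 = -0.00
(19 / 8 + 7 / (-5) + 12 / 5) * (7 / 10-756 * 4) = -816291 / 80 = -10203.64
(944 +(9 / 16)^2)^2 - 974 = 58376812961 / 65536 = 890759.48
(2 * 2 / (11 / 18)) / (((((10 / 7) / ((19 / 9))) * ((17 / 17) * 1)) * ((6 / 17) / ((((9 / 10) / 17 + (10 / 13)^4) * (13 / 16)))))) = 260287517 / 29000400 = 8.98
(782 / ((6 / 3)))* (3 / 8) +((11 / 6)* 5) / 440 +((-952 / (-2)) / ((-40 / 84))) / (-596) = 5304031 / 35760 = 148.32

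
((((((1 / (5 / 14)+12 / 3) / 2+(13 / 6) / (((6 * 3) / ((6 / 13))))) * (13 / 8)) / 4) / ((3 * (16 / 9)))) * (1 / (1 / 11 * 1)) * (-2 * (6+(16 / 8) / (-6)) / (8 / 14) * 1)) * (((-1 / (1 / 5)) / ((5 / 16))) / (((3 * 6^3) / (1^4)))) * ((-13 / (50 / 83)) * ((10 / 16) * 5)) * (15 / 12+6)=-165600952517 / 238878720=-693.24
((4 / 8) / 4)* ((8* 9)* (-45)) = -405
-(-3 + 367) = -364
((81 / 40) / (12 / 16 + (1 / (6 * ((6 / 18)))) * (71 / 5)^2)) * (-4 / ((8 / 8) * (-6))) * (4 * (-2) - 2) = -1350 / 10157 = -0.13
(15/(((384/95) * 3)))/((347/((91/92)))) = 43225/12258816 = 0.00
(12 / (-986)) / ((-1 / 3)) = 18 / 493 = 0.04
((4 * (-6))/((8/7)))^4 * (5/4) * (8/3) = 648270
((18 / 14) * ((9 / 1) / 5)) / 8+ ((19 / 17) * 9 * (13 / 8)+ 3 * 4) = 68151 / 2380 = 28.63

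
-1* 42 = -42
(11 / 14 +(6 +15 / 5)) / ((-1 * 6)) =-137 / 84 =-1.63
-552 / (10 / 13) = -3588 / 5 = -717.60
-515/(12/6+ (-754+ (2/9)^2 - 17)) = 8343/12457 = 0.67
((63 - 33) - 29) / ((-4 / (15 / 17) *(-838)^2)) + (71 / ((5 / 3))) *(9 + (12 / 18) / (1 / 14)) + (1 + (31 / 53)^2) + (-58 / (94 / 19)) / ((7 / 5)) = 34156057398284977 / 44131083175312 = 773.97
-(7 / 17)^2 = -49 / 289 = -0.17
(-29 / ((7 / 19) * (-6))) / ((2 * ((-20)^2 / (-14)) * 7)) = -0.03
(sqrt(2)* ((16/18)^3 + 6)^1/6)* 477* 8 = 1035832* sqrt(2)/243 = 6028.34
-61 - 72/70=-2171/35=-62.03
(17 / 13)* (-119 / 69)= -2023 / 897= -2.26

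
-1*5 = -5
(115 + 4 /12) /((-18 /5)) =-865 /27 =-32.04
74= 74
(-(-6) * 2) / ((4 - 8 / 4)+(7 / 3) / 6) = 216 / 43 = 5.02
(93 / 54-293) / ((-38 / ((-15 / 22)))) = -26215 / 5016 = -5.23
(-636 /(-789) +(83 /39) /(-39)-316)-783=-439324654 /400023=-1098.25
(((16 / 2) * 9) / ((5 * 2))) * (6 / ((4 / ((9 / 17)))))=486 / 85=5.72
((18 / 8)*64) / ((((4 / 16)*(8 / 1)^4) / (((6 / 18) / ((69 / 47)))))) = 47 / 1472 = 0.03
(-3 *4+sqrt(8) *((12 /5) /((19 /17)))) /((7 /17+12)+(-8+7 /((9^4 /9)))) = -74358 /27397+2528172 *sqrt(2) /2602715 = -1.34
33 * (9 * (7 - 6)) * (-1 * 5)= -1485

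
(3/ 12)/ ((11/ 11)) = 1/ 4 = 0.25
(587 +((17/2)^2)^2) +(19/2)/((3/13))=280715/48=5848.23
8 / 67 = 0.12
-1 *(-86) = 86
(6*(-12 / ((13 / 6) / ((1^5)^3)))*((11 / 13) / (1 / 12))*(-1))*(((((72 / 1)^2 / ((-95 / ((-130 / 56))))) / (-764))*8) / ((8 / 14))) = -36951552 / 47177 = -783.25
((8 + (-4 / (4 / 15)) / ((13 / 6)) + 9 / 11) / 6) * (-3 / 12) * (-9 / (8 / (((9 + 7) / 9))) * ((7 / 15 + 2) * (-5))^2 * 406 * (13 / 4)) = 75312797 / 2376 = 31697.31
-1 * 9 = -9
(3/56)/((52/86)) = 0.09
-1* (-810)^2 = -656100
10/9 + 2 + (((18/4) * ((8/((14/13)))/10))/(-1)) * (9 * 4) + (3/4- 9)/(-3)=-144247/1260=-114.48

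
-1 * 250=-250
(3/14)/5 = 3/70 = 0.04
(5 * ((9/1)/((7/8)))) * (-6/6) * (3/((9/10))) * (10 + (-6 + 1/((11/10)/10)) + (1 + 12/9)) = -203600/77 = -2644.16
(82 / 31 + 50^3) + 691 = 3896503 / 31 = 125693.65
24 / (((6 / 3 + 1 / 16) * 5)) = 128 / 55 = 2.33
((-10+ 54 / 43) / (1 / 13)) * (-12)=58656 / 43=1364.09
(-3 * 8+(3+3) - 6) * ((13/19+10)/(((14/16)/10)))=-55680/19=-2930.53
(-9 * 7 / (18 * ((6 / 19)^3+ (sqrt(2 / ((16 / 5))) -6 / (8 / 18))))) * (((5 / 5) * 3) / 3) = 329321167 * sqrt(10) / 68038024837+ 17741859786 / 68038024837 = 0.28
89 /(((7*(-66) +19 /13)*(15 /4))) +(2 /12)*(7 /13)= 29739 /778310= 0.04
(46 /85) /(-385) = -46 /32725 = -0.00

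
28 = 28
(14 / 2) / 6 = 7 / 6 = 1.17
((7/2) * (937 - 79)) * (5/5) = 3003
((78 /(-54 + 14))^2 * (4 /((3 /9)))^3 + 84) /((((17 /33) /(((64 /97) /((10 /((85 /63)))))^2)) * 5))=20.47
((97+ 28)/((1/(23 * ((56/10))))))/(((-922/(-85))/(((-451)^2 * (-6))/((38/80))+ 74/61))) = -2037552283364500/534299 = -3813505702.55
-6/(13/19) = -114/13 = -8.77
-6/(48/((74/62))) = -37/248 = -0.15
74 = 74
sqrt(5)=2.24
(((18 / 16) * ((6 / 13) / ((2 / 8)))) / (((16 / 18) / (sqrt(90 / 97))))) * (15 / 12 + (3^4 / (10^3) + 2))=2428299 * sqrt(970) / 10088000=7.50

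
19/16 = 1.19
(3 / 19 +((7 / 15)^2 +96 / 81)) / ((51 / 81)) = 2.48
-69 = -69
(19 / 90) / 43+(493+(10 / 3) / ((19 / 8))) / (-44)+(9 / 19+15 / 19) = -16125443 / 1617660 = -9.97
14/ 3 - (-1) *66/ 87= 472/ 87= 5.43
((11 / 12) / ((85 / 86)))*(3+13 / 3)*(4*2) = 41624 / 765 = 54.41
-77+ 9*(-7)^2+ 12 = 376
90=90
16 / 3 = 5.33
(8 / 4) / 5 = 2 / 5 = 0.40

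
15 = 15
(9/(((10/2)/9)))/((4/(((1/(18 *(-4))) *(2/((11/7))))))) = -63/880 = -0.07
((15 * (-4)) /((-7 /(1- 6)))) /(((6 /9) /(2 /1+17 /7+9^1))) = -42300 /49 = -863.27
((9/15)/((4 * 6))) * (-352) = -44/5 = -8.80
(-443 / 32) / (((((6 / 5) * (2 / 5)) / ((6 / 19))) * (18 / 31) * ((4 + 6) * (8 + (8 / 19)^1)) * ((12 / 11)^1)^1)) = -151063 / 884736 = -0.17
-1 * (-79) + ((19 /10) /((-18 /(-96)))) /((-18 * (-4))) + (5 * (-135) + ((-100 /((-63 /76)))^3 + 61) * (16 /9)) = 35112595552451 /11252115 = 3120532.94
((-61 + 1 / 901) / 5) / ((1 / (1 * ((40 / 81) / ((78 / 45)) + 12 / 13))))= -29312 / 1989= -14.74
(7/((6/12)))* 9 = 126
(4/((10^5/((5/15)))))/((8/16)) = 0.00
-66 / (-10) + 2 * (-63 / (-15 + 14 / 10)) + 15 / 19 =53793 / 3230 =16.65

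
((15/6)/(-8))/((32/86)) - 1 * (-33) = 8233/256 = 32.16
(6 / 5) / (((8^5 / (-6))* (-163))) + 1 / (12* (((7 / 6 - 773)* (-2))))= 1710799 / 30918778880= 0.00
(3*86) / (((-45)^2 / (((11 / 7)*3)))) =946 / 1575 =0.60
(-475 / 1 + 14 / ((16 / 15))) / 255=-1.81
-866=-866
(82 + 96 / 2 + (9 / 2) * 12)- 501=-317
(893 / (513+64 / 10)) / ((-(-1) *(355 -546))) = -4465 / 496027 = -0.01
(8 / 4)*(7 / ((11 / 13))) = 182 / 11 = 16.55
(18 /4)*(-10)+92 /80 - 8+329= 5543 /20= 277.15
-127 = -127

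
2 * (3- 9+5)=-2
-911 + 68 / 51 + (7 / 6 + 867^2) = 1501561 / 2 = 750780.50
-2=-2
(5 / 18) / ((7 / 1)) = 5 / 126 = 0.04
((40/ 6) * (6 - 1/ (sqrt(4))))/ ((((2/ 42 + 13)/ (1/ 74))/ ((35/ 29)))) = 0.05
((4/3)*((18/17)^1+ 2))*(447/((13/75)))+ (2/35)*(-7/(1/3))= 893898/85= 10516.45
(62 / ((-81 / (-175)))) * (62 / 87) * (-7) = -4708900 / 7047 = -668.21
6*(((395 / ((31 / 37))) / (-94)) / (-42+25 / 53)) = 2323785 / 3206857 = 0.72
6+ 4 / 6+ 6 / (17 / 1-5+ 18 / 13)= 619 / 87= 7.11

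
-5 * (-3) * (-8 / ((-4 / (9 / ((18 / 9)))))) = 135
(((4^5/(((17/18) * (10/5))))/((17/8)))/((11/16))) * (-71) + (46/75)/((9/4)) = -56534045464/2145825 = -26346.07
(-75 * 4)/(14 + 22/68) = -10200/487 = -20.94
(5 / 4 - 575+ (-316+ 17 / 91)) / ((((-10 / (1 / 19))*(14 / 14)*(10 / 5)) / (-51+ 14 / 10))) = -10037831 / 86450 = -116.11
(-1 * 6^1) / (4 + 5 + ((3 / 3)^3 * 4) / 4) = -3 / 5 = -0.60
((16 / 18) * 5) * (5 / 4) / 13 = 50 / 117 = 0.43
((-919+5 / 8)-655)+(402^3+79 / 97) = 50411470701 / 776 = 64963235.44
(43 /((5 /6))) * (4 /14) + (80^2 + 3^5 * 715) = 180159.74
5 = 5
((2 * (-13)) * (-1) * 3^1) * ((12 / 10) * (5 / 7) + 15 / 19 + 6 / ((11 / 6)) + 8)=1474278 / 1463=1007.71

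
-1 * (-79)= 79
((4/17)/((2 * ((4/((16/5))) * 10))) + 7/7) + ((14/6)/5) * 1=1.48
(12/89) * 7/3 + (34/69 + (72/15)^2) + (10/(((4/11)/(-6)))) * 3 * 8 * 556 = -338021542834/153525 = -2201736.15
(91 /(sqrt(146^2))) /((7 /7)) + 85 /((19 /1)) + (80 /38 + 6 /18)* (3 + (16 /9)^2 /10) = 44433727 /3370410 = 13.18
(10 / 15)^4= 16 / 81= 0.20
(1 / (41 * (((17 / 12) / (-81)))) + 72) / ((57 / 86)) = 1410744 / 13243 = 106.53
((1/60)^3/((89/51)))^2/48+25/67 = 49274956800019363/132056884224000000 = 0.37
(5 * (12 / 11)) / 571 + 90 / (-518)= -267105 / 1626779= -0.16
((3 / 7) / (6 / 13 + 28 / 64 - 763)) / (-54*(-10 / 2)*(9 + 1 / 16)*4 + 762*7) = -416 / 11186069139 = -0.00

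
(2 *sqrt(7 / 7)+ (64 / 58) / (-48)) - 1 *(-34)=35.98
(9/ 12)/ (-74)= -0.01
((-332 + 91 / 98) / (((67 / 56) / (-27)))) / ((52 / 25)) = 3128625 / 871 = 3591.99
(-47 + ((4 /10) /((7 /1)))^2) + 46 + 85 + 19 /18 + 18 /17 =32281199 /374850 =86.12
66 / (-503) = -66 / 503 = -0.13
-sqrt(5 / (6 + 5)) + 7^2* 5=245- sqrt(55) / 11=244.33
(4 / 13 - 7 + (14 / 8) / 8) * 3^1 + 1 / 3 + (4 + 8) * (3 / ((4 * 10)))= -113489 / 6240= -18.19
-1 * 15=-15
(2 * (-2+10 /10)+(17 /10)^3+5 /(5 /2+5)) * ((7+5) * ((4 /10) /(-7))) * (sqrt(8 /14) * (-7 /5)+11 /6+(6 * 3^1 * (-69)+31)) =21478 * sqrt(7) /21875+15582289 /5250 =2970.65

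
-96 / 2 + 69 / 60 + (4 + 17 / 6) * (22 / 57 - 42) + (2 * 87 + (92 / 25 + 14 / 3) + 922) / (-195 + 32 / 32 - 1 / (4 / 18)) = -2286271451 / 6788700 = -336.78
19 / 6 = 3.17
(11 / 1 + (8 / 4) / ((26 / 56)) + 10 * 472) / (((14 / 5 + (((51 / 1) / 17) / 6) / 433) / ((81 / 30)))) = 239895423 / 52559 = 4564.31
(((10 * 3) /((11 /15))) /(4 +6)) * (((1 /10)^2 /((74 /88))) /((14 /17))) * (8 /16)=153 /5180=0.03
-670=-670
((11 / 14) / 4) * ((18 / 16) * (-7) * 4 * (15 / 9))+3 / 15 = -809 / 80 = -10.11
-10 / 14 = -5 / 7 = -0.71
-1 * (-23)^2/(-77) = 529/77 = 6.87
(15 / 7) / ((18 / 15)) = 25 / 14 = 1.79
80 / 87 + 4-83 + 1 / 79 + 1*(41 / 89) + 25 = -32179622 / 611697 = -52.61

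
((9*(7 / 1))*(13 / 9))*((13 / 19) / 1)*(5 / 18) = 5915 / 342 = 17.30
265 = 265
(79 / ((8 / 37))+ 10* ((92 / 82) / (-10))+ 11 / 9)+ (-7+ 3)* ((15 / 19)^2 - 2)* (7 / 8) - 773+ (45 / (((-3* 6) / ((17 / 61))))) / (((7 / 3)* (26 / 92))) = -2388476742919 / 5915545272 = -403.76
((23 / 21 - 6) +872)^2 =751854.15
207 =207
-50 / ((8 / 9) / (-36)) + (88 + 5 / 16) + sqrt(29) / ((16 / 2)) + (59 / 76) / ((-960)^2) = 2113.99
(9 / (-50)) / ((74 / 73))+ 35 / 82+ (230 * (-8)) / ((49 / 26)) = -976.08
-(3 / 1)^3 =-27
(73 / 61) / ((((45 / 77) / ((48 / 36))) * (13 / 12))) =89936 / 35685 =2.52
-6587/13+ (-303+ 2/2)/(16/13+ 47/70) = -14974757/22503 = -665.46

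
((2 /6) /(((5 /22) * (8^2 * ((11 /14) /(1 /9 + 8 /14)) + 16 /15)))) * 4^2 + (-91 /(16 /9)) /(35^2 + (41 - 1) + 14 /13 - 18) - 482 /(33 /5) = -170726881433 /2346524400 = -72.76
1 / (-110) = -1 / 110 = -0.01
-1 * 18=-18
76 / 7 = 10.86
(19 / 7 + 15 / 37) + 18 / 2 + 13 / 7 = 3620 / 259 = 13.98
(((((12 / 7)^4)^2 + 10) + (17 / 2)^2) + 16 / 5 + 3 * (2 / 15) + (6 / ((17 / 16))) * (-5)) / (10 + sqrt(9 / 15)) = 1295602317145 / 97413607298 - 259120463429 * sqrt(15) / 974136072980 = 12.27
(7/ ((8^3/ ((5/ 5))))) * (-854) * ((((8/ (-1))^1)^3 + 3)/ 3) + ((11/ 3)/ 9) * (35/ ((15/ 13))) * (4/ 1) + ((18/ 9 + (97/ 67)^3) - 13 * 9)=11964693482321/ 6236621568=1918.46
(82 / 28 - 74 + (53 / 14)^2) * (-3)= 33363 / 196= 170.22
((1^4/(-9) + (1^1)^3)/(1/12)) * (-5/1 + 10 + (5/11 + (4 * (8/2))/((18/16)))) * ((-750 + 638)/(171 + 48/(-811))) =-137.52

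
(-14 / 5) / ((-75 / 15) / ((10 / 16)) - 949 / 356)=4984 / 18985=0.26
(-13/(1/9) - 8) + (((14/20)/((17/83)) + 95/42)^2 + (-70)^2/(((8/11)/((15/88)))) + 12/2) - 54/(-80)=54159187909/50979600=1062.37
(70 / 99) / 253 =70 / 25047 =0.00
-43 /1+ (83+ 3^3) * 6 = 617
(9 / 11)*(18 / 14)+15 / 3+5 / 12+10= 15217 / 924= 16.47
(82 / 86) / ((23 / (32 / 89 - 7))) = -24231 / 88021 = -0.28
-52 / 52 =-1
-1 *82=-82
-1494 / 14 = -747 / 7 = -106.71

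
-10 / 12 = -5 / 6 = -0.83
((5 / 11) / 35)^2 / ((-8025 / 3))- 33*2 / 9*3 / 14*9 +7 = -113286251 / 15860075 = -7.14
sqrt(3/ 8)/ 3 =sqrt(6)/ 12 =0.20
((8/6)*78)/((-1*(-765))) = 104/765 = 0.14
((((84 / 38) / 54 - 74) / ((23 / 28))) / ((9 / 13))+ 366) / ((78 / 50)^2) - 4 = 5004515902 / 53838837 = 92.95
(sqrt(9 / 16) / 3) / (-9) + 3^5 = 8747 / 36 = 242.97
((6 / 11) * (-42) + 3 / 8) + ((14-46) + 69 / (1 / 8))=43777 / 88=497.47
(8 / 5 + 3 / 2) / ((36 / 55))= 341 / 72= 4.74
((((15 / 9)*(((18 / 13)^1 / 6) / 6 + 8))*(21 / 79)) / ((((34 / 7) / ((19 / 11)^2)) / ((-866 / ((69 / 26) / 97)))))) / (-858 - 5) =70580790455 / 879687831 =80.23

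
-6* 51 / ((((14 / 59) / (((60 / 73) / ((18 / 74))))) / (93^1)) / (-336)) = 9939810240 / 73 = 136161784.11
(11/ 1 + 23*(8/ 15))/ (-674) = -349/ 10110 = -0.03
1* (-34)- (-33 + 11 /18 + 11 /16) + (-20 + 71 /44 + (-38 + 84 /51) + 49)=-216445 /26928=-8.04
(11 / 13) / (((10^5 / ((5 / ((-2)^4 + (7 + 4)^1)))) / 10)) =11 / 702000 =0.00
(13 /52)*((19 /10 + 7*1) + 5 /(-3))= 217 /120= 1.81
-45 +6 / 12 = -89 / 2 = -44.50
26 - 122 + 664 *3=1896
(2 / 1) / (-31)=-2 / 31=-0.06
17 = 17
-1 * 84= -84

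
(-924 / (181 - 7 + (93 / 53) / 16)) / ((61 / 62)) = -16193408 / 3002115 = -5.39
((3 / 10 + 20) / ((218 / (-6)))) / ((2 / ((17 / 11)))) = -0.43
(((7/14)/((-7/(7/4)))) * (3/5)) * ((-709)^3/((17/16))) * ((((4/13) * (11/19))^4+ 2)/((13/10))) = 31853442094763878584/822583675901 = 38723649.68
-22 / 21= -1.05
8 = 8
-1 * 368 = -368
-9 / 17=-0.53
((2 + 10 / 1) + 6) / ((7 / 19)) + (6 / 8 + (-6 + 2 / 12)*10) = -733 / 84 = -8.73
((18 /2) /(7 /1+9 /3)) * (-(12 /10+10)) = -10.08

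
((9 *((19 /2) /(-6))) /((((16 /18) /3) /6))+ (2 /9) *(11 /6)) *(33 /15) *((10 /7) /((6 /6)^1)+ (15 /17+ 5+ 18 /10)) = -5775.79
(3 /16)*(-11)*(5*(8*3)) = -495 /2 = -247.50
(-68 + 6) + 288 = 226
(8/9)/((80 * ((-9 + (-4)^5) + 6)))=-1/92430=-0.00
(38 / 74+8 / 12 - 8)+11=464 / 111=4.18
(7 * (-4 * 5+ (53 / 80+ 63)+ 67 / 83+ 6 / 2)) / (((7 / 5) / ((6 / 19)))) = 945597 / 12616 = 74.95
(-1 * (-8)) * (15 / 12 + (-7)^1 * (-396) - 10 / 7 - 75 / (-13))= 2022086 / 91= 22220.73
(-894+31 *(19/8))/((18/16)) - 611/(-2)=-7627/18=-423.72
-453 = -453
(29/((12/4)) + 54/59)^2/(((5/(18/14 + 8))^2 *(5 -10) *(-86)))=592873801/660102030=0.90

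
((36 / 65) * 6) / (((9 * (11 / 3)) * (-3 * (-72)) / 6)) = 2 / 715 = 0.00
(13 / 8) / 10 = 13 / 80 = 0.16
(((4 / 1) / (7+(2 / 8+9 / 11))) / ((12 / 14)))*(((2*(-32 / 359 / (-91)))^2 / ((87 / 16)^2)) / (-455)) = -92274688 / 559207711157393025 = -0.00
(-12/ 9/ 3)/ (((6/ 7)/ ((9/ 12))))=-7/ 18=-0.39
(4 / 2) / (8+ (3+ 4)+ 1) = 1 / 8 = 0.12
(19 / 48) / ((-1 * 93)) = -19 / 4464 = -0.00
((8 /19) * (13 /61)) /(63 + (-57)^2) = 13 /479826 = 0.00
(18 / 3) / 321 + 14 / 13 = 1524 / 1391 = 1.10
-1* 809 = -809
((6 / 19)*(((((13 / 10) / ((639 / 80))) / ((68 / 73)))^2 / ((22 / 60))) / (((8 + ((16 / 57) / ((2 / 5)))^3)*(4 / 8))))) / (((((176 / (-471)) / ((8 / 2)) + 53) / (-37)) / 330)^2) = 410142993310440702000 / 1222168565608926439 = 335.59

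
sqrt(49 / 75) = 0.81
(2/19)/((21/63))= 6/19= 0.32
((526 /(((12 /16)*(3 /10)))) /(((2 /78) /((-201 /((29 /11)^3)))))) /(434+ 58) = -6097923260 /2999847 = -2032.74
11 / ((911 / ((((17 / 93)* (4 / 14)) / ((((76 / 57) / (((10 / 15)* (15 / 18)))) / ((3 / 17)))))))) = 55 / 1186122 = 0.00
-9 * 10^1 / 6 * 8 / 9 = -40 / 3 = -13.33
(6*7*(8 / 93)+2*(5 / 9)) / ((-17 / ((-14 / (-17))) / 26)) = -479752 / 80631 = -5.95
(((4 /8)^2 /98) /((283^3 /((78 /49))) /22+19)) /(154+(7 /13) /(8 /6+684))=5733156 /224002886830268539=0.00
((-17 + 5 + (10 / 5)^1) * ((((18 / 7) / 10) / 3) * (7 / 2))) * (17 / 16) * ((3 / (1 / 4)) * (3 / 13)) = -8.83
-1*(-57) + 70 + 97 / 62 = 7971 / 62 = 128.56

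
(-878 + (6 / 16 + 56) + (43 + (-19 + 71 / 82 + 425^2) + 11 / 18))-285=530013451 / 2952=179543.85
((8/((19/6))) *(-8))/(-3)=128/19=6.74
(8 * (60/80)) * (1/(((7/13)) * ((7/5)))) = 390/49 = 7.96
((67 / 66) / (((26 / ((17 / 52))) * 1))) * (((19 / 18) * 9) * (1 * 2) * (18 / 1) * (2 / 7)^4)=129846 / 4463459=0.03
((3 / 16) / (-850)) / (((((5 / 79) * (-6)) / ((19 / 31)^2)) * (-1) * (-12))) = 28519 / 1568352000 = 0.00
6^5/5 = 7776/5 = 1555.20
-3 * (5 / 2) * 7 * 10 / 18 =-175 / 6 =-29.17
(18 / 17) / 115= 18 / 1955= 0.01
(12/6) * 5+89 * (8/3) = 742/3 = 247.33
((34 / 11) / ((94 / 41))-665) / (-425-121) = 1.22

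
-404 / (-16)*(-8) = -202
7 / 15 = 0.47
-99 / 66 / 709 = -3 / 1418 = -0.00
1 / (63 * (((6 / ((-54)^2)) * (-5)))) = -54 / 35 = -1.54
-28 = -28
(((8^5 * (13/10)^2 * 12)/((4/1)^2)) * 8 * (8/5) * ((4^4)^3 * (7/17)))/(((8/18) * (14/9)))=11288411004469248/2125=5312193413867.88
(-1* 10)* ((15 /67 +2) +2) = -2830 /67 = -42.24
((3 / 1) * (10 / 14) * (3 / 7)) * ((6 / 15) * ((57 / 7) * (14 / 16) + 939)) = 68121 / 196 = 347.56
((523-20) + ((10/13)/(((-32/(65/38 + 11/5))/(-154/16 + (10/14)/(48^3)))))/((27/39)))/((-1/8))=-2136302522237/529514496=-4034.46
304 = 304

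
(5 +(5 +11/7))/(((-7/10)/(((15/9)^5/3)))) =-31250/441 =-70.86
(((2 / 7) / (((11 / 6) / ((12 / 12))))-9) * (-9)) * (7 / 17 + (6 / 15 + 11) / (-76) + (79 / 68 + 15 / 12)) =5571261 / 26180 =212.81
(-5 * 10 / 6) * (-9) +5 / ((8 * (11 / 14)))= 3335 / 44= 75.80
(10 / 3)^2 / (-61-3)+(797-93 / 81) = 343733 / 432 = 795.68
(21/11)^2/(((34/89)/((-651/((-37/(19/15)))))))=161823627/761090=212.62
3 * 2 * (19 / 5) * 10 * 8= 1824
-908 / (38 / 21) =-9534 / 19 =-501.79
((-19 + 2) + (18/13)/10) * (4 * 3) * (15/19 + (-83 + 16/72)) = 12292736/741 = 16589.39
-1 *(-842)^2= -708964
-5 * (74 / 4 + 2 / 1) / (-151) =0.68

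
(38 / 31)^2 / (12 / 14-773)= -10108 / 5194205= -0.00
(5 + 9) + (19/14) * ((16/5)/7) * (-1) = 3278/245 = 13.38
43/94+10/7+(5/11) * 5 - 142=-997695/7238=-137.84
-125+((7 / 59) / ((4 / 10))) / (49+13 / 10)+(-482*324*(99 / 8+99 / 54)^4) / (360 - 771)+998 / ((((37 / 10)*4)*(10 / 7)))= 3578113377004173025 / 231064647168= 15485334.61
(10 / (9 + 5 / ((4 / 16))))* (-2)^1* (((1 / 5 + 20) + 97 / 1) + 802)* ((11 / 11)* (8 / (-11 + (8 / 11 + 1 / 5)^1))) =4044480 / 8033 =503.48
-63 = -63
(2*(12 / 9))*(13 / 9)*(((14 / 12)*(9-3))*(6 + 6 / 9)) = 14560 / 81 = 179.75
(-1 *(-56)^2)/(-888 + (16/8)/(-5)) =3.53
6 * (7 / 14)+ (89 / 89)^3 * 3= 6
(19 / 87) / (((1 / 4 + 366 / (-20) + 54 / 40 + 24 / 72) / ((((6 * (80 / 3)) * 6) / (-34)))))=91200 / 242063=0.38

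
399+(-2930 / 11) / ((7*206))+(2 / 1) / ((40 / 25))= 12691671 / 31724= 400.07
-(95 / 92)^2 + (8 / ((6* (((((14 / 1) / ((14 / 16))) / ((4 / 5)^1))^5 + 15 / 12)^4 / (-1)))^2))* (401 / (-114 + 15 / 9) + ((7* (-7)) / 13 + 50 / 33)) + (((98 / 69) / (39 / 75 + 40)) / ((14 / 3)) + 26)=200499729028972521669407782686276950599549193803175587835758778775524711 / 8038886869127077568225925988264045994843189259887818718067685556250000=24.94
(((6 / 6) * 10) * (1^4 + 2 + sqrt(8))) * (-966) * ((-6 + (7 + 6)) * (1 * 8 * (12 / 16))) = -1217160-811440 * sqrt(2) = -2364709.45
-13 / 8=-1.62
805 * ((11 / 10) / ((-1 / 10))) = -8855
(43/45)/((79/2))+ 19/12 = 22859/14220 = 1.61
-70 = -70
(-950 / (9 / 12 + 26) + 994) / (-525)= -34186 / 18725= -1.83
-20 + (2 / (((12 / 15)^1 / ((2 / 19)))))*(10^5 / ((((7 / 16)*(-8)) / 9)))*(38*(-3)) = 53999860 / 7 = 7714265.71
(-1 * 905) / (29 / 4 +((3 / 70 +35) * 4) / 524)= -16597700 / 137871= -120.39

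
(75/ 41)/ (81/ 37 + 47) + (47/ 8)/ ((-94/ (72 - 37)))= -128365/ 59696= -2.15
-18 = -18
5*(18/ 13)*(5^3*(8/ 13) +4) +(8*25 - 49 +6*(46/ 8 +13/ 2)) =265241/ 338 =784.74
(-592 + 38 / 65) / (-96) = 6407 / 1040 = 6.16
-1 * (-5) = 5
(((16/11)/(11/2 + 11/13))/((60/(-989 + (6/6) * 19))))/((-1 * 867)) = 20176/4720815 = 0.00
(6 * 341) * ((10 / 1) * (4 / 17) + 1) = 6860.12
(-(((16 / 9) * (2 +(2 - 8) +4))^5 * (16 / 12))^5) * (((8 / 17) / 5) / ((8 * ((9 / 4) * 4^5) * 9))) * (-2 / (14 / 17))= 0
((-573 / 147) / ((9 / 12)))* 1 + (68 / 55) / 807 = -5.20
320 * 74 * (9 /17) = 12536.47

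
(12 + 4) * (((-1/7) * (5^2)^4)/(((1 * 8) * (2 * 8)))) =-390625/56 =-6975.45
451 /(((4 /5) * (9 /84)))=15785 /3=5261.67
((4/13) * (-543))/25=-2172/325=-6.68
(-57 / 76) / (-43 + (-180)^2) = -3 / 129428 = -0.00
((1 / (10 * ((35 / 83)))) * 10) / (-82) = -0.03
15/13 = 1.15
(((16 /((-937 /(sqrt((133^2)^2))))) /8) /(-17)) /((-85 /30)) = -212268 /270793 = -0.78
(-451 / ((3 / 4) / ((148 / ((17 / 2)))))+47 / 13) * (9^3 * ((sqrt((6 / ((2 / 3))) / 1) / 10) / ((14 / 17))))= -1011763791 / 364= -2779570.85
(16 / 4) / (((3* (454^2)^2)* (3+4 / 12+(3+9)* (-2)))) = -1 / 658498984568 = -0.00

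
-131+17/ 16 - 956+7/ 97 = -1685263/ 1552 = -1085.87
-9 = -9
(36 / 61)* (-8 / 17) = -288 / 1037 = -0.28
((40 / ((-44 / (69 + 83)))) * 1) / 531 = -1520 / 5841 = -0.26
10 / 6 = 5 / 3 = 1.67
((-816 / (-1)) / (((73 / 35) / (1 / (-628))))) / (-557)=7140 / 6383777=0.00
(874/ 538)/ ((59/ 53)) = 23161/ 15871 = 1.46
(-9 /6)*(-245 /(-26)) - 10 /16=-14.76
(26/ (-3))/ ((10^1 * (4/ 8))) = -26/ 15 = -1.73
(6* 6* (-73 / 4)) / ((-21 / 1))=219 / 7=31.29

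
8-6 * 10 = -52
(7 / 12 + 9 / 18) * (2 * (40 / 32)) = 65 / 24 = 2.71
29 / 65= 0.45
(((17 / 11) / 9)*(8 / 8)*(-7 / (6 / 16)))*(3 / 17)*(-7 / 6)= 196 / 297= 0.66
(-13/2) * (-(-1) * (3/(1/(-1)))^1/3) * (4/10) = 2.60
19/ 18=1.06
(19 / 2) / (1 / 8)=76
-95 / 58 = -1.64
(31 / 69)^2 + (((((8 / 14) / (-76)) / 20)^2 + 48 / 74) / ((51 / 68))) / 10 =898463284519 / 3116041173000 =0.29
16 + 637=653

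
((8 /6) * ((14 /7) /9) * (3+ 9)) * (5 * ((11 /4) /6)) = 220 /27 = 8.15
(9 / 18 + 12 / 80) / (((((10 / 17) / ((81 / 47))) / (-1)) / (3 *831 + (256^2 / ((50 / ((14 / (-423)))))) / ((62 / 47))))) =-34129845711 / 7285000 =-4684.95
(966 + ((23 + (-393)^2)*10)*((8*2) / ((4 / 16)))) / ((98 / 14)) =98863046 / 7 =14123292.29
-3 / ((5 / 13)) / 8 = -39 / 40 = -0.98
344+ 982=1326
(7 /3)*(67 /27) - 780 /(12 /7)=-36386 /81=-449.21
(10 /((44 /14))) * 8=25.45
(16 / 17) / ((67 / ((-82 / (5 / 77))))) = -101024 / 5695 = -17.74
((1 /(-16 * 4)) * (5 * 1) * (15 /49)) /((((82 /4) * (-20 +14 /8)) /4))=75 /293314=0.00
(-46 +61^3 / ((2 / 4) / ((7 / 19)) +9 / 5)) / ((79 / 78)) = 95271024 / 1343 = 70938.96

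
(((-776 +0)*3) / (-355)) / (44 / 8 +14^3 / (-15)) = -13968 / 377933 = -0.04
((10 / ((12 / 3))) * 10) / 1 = 25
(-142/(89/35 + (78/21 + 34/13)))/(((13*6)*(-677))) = 2485/8199147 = 0.00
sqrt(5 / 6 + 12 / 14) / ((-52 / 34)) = -17*sqrt(2982) / 1092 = -0.85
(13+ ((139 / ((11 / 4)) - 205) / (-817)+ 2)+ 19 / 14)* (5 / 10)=2081809 / 251636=8.27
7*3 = 21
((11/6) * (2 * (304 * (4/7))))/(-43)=-13376/903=-14.81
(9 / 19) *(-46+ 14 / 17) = -6912 / 323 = -21.40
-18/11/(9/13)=-26/11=-2.36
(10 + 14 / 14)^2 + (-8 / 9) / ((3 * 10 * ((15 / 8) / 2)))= 244961 / 2025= 120.97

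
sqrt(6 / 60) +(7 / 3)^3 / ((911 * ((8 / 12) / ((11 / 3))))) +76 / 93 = sqrt(10) / 10 +1363211 / 1525014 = 1.21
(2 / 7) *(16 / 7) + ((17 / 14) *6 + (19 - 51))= -1179 / 49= -24.06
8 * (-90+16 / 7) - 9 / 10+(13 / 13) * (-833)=-107493 / 70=-1535.61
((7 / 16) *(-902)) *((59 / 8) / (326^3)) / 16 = -186263 / 35477479424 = -0.00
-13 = -13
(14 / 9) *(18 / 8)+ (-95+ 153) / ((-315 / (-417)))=16859 / 210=80.28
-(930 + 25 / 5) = -935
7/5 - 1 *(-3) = 22/5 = 4.40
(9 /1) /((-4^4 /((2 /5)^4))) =-9 /10000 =-0.00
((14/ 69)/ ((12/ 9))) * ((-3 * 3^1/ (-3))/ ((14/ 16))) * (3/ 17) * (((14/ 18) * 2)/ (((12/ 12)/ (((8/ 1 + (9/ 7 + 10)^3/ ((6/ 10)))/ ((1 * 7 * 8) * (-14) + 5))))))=-19787416/ 44774583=-0.44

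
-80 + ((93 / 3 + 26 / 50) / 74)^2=-68294764 / 855625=-79.82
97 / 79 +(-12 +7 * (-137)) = -76612 / 79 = -969.77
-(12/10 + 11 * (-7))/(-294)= -379/1470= -0.26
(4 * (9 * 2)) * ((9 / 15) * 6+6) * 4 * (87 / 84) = 100224 / 35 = 2863.54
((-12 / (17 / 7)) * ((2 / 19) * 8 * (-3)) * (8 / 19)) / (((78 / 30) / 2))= 322560 / 79781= 4.04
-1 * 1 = -1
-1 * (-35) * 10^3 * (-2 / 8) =-8750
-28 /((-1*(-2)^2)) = 7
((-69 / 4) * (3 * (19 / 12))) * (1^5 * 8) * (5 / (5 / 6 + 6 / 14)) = -137655 / 53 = -2597.26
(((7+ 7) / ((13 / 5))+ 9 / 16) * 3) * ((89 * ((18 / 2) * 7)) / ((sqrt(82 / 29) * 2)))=20807577 * sqrt(2378) / 34112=29745.43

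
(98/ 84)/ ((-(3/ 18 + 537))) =-7/ 3223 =-0.00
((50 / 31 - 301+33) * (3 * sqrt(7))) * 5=-123870 * sqrt(7) / 31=-10571.91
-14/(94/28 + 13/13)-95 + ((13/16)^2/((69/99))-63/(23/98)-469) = -299797787/359168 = -834.70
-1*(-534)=534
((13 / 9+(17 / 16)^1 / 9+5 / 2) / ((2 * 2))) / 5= 0.20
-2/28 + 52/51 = 677/714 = 0.95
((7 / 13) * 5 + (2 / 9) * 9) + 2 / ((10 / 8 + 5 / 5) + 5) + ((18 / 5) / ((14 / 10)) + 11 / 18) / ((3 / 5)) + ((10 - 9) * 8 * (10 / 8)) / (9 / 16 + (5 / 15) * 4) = 2215559 / 142506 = 15.55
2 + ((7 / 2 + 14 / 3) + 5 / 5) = 67 / 6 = 11.17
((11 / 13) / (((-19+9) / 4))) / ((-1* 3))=22 / 195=0.11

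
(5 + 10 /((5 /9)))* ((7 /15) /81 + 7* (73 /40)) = 2857267 /9720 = 293.96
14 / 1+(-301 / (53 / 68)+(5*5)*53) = 50499 / 53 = 952.81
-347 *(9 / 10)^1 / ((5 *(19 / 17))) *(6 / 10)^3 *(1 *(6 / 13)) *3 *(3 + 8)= -141912243 / 771875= -183.85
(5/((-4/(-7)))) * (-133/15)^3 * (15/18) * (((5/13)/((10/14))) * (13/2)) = -115279213/6480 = -17790.00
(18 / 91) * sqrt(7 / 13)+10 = 18 * sqrt(91) / 1183+10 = 10.15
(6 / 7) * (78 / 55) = 468 / 385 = 1.22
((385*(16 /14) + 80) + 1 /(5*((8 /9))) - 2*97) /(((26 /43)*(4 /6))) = 1683321 /2080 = 809.29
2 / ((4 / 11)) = 11 / 2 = 5.50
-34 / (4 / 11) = -187 / 2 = -93.50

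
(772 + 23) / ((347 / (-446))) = -354570 / 347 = -1021.82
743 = 743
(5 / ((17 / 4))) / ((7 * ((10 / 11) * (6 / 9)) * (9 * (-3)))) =-11 / 1071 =-0.01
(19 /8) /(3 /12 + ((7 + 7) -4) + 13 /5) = 95 /514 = 0.18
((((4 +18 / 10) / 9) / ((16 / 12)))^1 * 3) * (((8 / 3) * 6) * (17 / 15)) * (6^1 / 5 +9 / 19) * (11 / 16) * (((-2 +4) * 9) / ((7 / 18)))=23280939 / 16625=1400.36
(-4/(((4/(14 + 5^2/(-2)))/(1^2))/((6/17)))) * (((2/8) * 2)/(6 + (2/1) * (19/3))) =-27/1904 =-0.01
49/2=24.50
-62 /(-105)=62 /105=0.59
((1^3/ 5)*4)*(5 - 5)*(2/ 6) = 0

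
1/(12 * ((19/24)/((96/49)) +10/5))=192/5539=0.03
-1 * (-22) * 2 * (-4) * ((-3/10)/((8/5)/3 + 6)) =396/49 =8.08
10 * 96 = 960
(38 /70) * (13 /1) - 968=-33633 /35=-960.94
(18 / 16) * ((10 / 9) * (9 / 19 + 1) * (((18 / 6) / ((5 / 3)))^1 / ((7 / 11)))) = 99 / 19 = 5.21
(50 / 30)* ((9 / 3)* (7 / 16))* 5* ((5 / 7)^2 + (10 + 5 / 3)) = 22375 / 168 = 133.18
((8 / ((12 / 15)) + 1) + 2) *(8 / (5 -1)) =26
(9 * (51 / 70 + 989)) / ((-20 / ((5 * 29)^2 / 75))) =-174795963 / 1400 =-124854.26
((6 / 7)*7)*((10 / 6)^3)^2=31250 / 243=128.60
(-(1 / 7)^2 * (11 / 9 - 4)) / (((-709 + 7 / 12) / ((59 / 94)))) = -2950 / 58733409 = -0.00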